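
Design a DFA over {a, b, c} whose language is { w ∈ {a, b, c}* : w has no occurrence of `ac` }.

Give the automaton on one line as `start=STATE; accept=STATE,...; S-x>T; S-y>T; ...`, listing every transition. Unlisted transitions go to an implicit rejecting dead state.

This is the complement of 'contains `ac`'. Use the same substring-matching states — q0 through q2 holding how much of `ac` has just been matched — but flip the accepting set: everything except the trap q2 accepts.
With 3 states:
        a   b   c  
>* q0   q1  q0  q0 
 * q1   q1  q0  q2 
   q2   q2  q2  q2 
(> = start, * = accepting)

start=q0; accept=q0,q1; q0-a>q1; q0-b>q0; q0-c>q0; q1-a>q1; q1-b>q0; q1-c>q2; q2-a>q2; q2-b>q2; q2-c>q2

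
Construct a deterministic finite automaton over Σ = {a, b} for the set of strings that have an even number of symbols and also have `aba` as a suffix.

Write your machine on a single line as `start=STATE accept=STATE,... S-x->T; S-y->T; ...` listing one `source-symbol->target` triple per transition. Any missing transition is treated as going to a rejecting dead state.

start=S0; accept=S4; S0-a->S1; S0-b->S1; S1-a->S2; S1-b->S0; S2-a->S1; S2-b->S3; S3-a->S4; S3-b->S0; S4-a->S1; S4-b->S3

Build one automaton per condition and run them in lockstep. The first has 2 states tracking the input length modulo 2; the second has 4 states tracking how much of the suffix `aba` has currently been matched. A product state is a pair (one from each), accepting exactly when both do. Minimizing collapses redundant product states.
With 5 states:
        a   b  
>  S0   S1  S1 
   S1   S2  S0 
   S2   S1  S3 
   S3   S4  S0 
 * S4   S1  S3 
(> = start, * = accepting)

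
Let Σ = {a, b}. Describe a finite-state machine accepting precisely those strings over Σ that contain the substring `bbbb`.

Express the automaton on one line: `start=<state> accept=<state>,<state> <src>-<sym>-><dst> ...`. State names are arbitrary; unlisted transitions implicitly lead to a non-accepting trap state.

States q0..q3 record the length of the longest prefix of `bbbb` that matches the current input suffix. Reaching q4 means `bbbb` has been seen, and we stay there forever. Accept from q4.
With 5 states:
        a   b  
>  q0   q0  q1 
   q1   q0  q2 
   q2   q0  q3 
   q3   q0  q4 
 * q4   q4  q4 
(> = start, * = accepting)

start=q0 accept=q4 q0-a->q0 q0-b->q1 q1-a->q0 q1-b->q2 q2-a->q0 q2-b->q3 q3-a->q0 q3-b->q4 q4-a->q4 q4-b->q4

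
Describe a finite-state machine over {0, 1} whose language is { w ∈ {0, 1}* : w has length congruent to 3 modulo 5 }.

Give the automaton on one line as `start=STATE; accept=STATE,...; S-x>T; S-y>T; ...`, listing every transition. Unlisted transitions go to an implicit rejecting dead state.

Only the length mod 5 matters, so use a 5-cycle: from any state, every input symbol moves to the next state, wrapping s4 back to s0. Mark s3 accepting.
With 5 states:
        0   1  
>  s0   s1  s1 
   s1   s2  s2 
   s2   s3  s3 
 * s3   s4  s4 
   s4   s0  s0 
(> = start, * = accepting)

start=s0; accept=s3; s0-0>s1; s0-1>s1; s1-0>s2; s1-1>s2; s2-0>s3; s2-1>s3; s3-0>s4; s3-1>s4; s4-0>s0; s4-1>s0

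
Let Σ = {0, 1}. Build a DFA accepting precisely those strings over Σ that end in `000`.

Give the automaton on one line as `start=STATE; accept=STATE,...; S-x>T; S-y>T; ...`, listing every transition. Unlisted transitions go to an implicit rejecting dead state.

Remember how much of `000` the current input suffix matches. State q0 means no match yet; q1 means the last symbol is `0`; q2 means the last 2 symbols are `00`; q3 means the last 3 symbols are `000`. Only q3 accepts. On a mismatch, fall back to the longest proper suffix that is still a prefix of `000`.
4 states suffice.
        0   1  
>  q0   q1  q0 
   q1   q2  q0 
   q2   q3  q0 
 * q3   q3  q0 
(> = start, * = accepting)

start=q0; accept=q3; q0-0>q1; q0-1>q0; q1-0>q2; q1-1>q0; q2-0>q3; q2-1>q0; q3-0>q3; q3-1>q0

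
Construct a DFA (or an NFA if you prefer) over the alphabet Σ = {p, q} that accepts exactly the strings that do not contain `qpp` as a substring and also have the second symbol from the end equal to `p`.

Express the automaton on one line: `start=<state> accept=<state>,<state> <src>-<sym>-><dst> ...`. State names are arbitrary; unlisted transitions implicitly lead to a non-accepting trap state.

start=S0 accept=S3,S4 S0-p->S1 S0-q->S2 S1-p->S3 S1-q->S4 S2-p->S5 S2-q->S2 S3-p->S3 S3-q->S4 S4-p->S5 S4-q->S2 S5-p->S6 S5-q->S4 S6-p->S6 S6-q->S6

Run two small machines in parallel and take their product. One (4 states) tracks partial matches of the forbidden pattern `qpp`; the other (7 states) tracks the last 2 symbols read. Each combined state is a pair, one component from each; accept when both components accept. Equivalent product states are then merged.
        p   q  
>  S0   S1  S2 
   S1   S3  S4 
   S2   S5  S2 
 * S3   S3  S4 
 * S4   S5  S2 
   S5   S6  S4 
   S6   S6  S6 
(> = start, * = accepting)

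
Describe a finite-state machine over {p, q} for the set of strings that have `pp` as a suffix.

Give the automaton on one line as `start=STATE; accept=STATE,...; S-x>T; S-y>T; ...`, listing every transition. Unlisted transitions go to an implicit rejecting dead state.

Let each state record the length of the longest suffix of the input read so far that is also a prefix of `pp`. S1 means the last symbol is `p`; S2 means the last 2 symbols are `pp`. Accept only at S2, where the string currently ends in `pp`.
A 3-state machine:
        p   q  
>  S0   S1  S0 
   S1   S2  S0 
 * S2   S2  S0 
(> = start, * = accepting)

start=S0; accept=S2; S0-p>S1; S0-q>S0; S1-p>S2; S1-q>S0; S2-p>S2; S2-q>S0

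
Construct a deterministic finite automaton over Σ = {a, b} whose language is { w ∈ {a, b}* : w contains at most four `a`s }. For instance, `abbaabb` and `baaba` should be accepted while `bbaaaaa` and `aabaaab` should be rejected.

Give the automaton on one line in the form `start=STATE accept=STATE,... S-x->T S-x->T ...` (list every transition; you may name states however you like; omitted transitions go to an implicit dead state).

Count `a`s, saturating at 5: states S0 through S4 mean 0 through 4 `a`s seen; S5 means more than 4. Each `a` increments (capped at S5); other symbols loop. Accept from {S0, S1, S2, S3, S4}.
        a   b  
>* S0   S1  S0 
 * S1   S2  S1 
 * S2   S3  S2 
 * S3   S4  S3 
 * S4   S5  S4 
   S5   S5  S5 
(> = start, * = accepting)

start=S0 accept=S0,S1,S2,S3,S4 S0-a->S1 S0-b->S0 S1-a->S2 S1-b->S1 S2-a->S3 S2-b->S2 S3-a->S4 S3-b->S3 S4-a->S5 S4-b->S4 S5-a->S5 S5-b->S5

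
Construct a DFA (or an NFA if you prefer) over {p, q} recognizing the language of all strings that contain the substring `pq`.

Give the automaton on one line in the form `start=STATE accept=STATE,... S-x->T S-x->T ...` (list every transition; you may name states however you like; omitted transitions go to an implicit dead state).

start=s0 accept=s2 s0-p->s1 s0-q->s0 s1-p->s1 s1-q->s2 s2-p->s2 s2-q->s2

Track how much of `pq` has been matched so far: state s0 is no progress, s2 is the absorbing accept state reached once `pq` has occurred. Intermediate states record partial matches; on a mismatch, fall back to the longest reusable overlap.
        p   q  
>  s0   s1  s0 
   s1   s1  s2 
 * s2   s2  s2 
(> = start, * = accepting)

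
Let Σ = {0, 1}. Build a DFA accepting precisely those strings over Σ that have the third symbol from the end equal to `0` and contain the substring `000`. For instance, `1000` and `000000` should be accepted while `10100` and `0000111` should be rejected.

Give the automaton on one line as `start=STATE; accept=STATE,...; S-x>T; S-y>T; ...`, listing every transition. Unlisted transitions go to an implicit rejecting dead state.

start=A; accept=D,E,F,G; A-0>B; A-1>A; B-0>C; B-1>A; C-0>D; C-1>A; D-0>D; D-1>E; E-0>F; E-1>G; F-0>H; F-1>I; G-0>J; G-1>K; H-0>D; H-1>E; I-0>F; I-1>G; J-0>H; J-1>I; K-0>J; K-1>K

Build one automaton per condition and run them in lockstep. One (15 states) tracks the last 3 symbols read; the other (4 states) tracks whether and how much of `000` has been seen. Each combined state is a pair, one component from each; accept when both components accept. After merging equivalent states the machine shrinks.
An 11-state machine:
       0  1 
>  A   B  A 
   B   C  A 
   C   D  A 
 * D   D  E 
 * E   F  G 
 * F   H  I 
 * G   J  K 
   H   D  E 
   I   F  G 
   J   H  I 
   K   J  K 
(> = start, * = accepting)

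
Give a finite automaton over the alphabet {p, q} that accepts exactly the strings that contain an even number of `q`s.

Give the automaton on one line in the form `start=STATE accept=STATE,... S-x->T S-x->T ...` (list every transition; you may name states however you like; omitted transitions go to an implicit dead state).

start=A accept=A A-p->A A-q->B B-p->B B-q->A

The only thing that matters is how many `q`s have appeared, reduced mod 2. Use one state per residue: A for 0, …, B for 1. Reading `q` moves to the next residue; anything else stays put. A is accepting.
2 states suffice.
       p  q 
>* A   A  B 
   B   B  A 
(> = start, * = accepting)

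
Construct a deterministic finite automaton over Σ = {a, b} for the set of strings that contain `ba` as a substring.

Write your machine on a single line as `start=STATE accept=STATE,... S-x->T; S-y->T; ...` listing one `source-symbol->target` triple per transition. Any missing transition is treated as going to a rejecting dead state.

start=s0; accept=s2; s0-a->s0; s0-b->s1; s1-a->s2; s1-b->s1; s2-a->s2; s2-b->s2

Track how much of `ba` has been matched so far: state s0 is no progress, s2 is the absorbing accept state reached once `ba` has occurred. Intermediate states record partial matches; on a mismatch, fall back to the longest reusable overlap.
A 3-state machine:
        a   b  
>  s0   s0  s1 
   s1   s2  s1 
 * s2   s2  s2 
(> = start, * = accepting)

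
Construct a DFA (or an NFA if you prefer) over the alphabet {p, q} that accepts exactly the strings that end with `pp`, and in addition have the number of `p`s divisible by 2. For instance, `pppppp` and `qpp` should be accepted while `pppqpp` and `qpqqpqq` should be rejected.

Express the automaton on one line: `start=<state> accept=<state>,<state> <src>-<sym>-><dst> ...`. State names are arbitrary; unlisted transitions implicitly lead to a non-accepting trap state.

start=s0 accept=s2 s0-p->s1 s0-q->s0 s1-p->s2 s1-q->s3 s2-p->s1 s2-q->s0 s3-p->s0 s3-q->s3

Build one automaton per condition and run them in lockstep. One (3 states) tracks how much of the suffix `pp` has currently been matched; the other (2 states) tracks the count of `p`s modulo 2. Each combined state is a pair, one component from each; accept when both components accept. Minimizing collapses redundant product states.
4 states suffice.
        p   q  
>  s0   s1  s0 
   s1   s2  s3 
 * s2   s1  s0 
   s3   s0  s3 
(> = start, * = accepting)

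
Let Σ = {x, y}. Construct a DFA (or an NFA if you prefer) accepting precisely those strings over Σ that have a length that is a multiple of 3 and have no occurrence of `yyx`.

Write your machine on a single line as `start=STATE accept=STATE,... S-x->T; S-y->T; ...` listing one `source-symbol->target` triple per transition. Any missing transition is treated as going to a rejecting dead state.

start=s0; accept=s0,s6,s7; s0-x->s1; s0-y->s2; s1-x->s3; s1-y->s4; s2-x->s3; s2-y->s5; s3-x->s0; s3-y->s6; s4-x->s0; s4-y->s7; s5-x->s8; s5-y->s7; s6-x->s1; s6-y->s9; s7-x->s8; s7-y->s9; s8-x->s8; s8-y->s8; s9-x->s8; s9-y->s5

Handle the two conditions separately and then intersect. One (3 states) tracks the input length modulo 3; the other (4 states) tracks partial matches of the forbidden pattern `yyx`. Each combined state is a pair, one component from each; accept when both components accept. After merging equivalent states the machine shrinks.
A 10-state machine:
        x   y  
>* s0   s1  s2 
   s1   s3  s4 
   s2   s3  s5 
   s3   s0  s6 
   s4   s0  s7 
   s5   s8  s7 
 * s6   s1  s9 
 * s7   s8  s9 
   s8   s8  s8 
   s9   s8  s5 
(> = start, * = accepting)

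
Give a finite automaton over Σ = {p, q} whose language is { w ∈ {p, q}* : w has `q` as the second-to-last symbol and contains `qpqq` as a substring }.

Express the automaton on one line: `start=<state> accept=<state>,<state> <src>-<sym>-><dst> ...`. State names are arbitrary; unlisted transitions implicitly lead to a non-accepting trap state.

Run two small machines in parallel and take their product. One (7 states) tracks the last 2 symbols read; the other (5 states) tracks whether and how much of `qpqq` has been seen. Each combined state is a pair, one component from each; accept when both components accept. After merging equivalent states the machine shrinks.
With 8 states:
        p   q  
>  S0   S0  S1 
   S1   S2  S1 
   S2   S0  S3 
   S3   S2  S4 
 * S4   S5  S4 
 * S5   S6  S7 
   S6   S6  S7 
   S7   S5  S4 
(> = start, * = accepting)

start=S0 accept=S4,S5 S0-p->S0 S0-q->S1 S1-p->S2 S1-q->S1 S2-p->S0 S2-q->S3 S3-p->S2 S3-q->S4 S4-p->S5 S4-q->S4 S5-p->S6 S5-q->S7 S6-p->S6 S6-q->S7 S7-p->S5 S7-q->S4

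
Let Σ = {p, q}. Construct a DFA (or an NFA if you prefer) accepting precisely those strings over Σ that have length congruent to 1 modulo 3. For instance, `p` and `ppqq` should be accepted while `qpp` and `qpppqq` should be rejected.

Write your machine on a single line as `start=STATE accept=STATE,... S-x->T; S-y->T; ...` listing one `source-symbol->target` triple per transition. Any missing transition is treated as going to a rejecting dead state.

Count input length modulo 3: every symbol advances one step around the cycle S0 → S1 → S2 → S0. Accept at S1.
3 states suffice.
        p   q  
>  S0   S1  S1 
 * S1   S2  S2 
   S2   S0  S0 
(> = start, * = accepting)

start=S0; accept=S1; S0-p->S1; S0-q->S1; S1-p->S2; S1-q->S2; S2-p->S0; S2-q->S0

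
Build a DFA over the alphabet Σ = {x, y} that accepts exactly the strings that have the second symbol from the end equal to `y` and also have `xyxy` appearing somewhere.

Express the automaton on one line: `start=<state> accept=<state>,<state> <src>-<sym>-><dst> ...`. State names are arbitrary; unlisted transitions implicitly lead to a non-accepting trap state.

start=q0 accept=q9,q10 q0-x->q1 q0-y->q2 q1-x->q3 q1-y->q4 q2-x->q5 q2-y->q6 q3-x->q3 q3-y->q4 q4-x->q7 q4-y->q6 q5-x->q3 q5-y->q4 q6-x->q5 q6-y->q6 q7-x->q3 q7-y->q8 q8-x->q9 q8-y->q10 q9-x->q11 q9-y->q8 q10-x->q9 q10-y->q10 q11-x->q11 q11-y->q8

Build one automaton per condition and run them in lockstep. One (7 states) tracks the last 2 symbols read; the other (5 states) tracks whether and how much of `xyxy` has been seen. Each combined state is a pair, one component from each; accept when both components accept.
          x    y  
>  q0     q1   q2 
   q1     q3   q4 
   q2     q5   q6 
   q3     q3   q4 
   q4     q7   q6 
   q5     q3   q4 
   q6     q5   q6 
   q7     q3   q8 
   q8     q9  q10 
 * q9    q11   q8 
 * q10    q9  q10 
   q11   q11   q8 
(> = start, * = accepting)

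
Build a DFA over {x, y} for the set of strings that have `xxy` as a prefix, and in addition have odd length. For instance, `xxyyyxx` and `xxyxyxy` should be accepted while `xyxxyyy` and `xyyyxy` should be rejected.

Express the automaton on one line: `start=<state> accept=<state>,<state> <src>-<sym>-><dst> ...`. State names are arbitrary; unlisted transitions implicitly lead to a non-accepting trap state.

start=S0 accept=S5 S0-x->S1 S0-y->S2 S1-x->S3 S1-y->S4 S2-x->S4 S2-y->S4 S3-x->S2 S3-y->S5 S4-x->S2 S4-y->S2 S5-x->S6 S5-y->S6 S6-x->S5 S6-y->S5

Run two small machines in parallel and take their product. One (5 states) tracks whether the input so far still matches the prefix `xxy`; the other (2 states) tracks the input length modulo 2. Each combined state is a pair, one component from each; accept when both components accept.
7 states suffice.
        x   y  
>  S0   S1  S2 
   S1   S3  S4 
   S2   S4  S4 
   S3   S2  S5 
   S4   S2  S2 
 * S5   S6  S6 
   S6   S5  S5 
(> = start, * = accepting)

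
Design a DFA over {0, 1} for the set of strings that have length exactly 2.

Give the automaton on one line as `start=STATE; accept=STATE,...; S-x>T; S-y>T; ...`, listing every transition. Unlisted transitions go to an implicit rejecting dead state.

start=q0; accept=q2; q0-0>q1; q0-1>q1; q1-0>q2; q1-1>q2; q2-0>q3; q2-1>q3; q3-0>q3; q3-1>q3

We only need to distinguish lengths 0, 1, …, 2, and '>2'. Chain q0 → q1 → q2 → q3 on every symbol, with q3 looping. Accepting states: {q2}.
4 states suffice.
        0   1  
>  q0   q1  q1 
   q1   q2  q2 
 * q2   q3  q3 
   q3   q3  q3 
(> = start, * = accepting)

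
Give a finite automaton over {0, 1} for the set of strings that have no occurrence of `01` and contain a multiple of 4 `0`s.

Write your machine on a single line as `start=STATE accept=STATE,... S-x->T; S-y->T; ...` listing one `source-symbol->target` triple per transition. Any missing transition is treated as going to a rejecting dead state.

start=q0; accept=q0,q6; q0-0->q1; q0-1->q0; q1-0->q2; q1-1->q3; q2-0->q4; q2-1->q5; q3-0->q5; q3-1->q3; q4-0->q6; q4-1->q7; q5-0->q7; q5-1->q5; q6-0->q1; q6-1->q8; q7-0->q8; q7-1->q7; q8-0->q3; q8-1->q8

Run two small machines in parallel and take their product. The first has 3 states tracking partial matches of the forbidden pattern `01`; the second has 4 states tracking the count of `0`s modulo 4. A product state is a pair (one from each), accepting exactly when both do.
9 states suffice.
        0   1  
>* q0   q1  q0 
   q1   q2  q3 
   q2   q4  q5 
   q3   q5  q3 
   q4   q6  q7 
   q5   q7  q5 
 * q6   q1  q8 
   q7   q8  q7 
   q8   q3  q8 
(> = start, * = accepting)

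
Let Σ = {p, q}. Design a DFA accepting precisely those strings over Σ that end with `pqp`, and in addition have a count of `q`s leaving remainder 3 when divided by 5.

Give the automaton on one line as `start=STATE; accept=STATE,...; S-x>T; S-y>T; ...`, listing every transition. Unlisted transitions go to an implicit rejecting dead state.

start=S0; accept=S7; S0-p>S0; S0-q>S1; S1-p>S1; S1-q>S2; S2-p>S3; S2-q>S4; S3-p>S3; S3-q>S5; S4-p>S4; S4-q>S6; S5-p>S7; S5-q>S6; S6-p>S6; S6-q>S0; S7-p>S4; S7-q>S6

Handle the two conditions separately and then intersect. One (4 states) tracks how much of the suffix `pqp` has currently been matched; the other (5 states) tracks the count of `q`s modulo 5. Each combined state is a pair, one component from each; accept when both components accept. Minimizing collapses redundant product states.
8 states suffice.
        p   q  
>  S0   S0  S1 
   S1   S1  S2 
   S2   S3  S4 
   S3   S3  S5 
   S4   S4  S6 
   S5   S7  S6 
   S6   S6  S0 
 * S7   S4  S6 
(> = start, * = accepting)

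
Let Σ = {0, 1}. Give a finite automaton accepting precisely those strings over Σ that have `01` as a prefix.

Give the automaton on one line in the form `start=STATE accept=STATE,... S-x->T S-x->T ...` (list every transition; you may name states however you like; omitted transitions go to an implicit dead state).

start=A accept=C A-0->B A-1->D B-0->D B-1->C C-0->C C-1->C D-0->D D-1->D

Walk along `01` while the input agrees: from A take `0` to B, and so on. Any deviation drops to the rejecting sink D. Once C is reached the prefix is confirmed and every continuation is accepted.
4 states suffice.
       0  1 
>  A   B  D 
   B   D  C 
 * C   C  C 
   D   D  D 
(> = start, * = accepting)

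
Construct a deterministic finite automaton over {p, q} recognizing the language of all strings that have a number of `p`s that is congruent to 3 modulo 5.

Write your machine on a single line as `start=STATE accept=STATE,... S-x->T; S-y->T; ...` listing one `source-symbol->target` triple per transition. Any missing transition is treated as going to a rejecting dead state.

start=S0; accept=S3; S0-p->S1; S0-q->S0; S1-p->S2; S1-q->S1; S2-p->S3; S2-q->S2; S3-p->S4; S3-q->S3; S4-p->S0; S4-q->S4

The only thing that matters is how many `p`s have appeared, reduced mod 5. Use one state per residue: S0 for 0, …, S4 for 4. Reading `p` moves to the next residue; anything else stays put. S3 is accepting.
5 states suffice.
        p   q  
>  S0   S1  S0 
   S1   S2  S1 
   S2   S3  S2 
 * S3   S4  S3 
   S4   S0  S4 
(> = start, * = accepting)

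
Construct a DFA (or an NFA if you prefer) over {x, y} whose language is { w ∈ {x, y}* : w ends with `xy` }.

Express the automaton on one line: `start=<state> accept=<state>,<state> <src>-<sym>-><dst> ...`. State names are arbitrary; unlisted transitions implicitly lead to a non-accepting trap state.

Let each state record the length of the longest suffix of the input read so far that is also a prefix of `xy`. B means the last symbol is `x`; C means the last 2 symbols are `xy`. Accept only at C, where the string currently ends in `xy`.
3 states suffice.
       x  y 
>  A   B  A 
   B   B  C 
 * C   B  A 
(> = start, * = accepting)

start=A accept=C A-x->B A-y->A B-x->B B-y->C C-x->B C-y->A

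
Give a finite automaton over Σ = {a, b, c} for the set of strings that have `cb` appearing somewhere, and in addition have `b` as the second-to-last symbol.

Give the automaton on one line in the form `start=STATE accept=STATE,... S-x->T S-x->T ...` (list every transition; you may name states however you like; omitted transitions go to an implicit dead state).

Handle the two conditions separately and then intersect. The first has 3 states tracking whether and how much of `cb` has been seen; the second has 13 states tracking the last 2 symbols read. A product state is a pair (one from each), accepting exactly when both do. Minimizing collapses redundant product states.
6 states suffice.
        a   b   c  
>  q0   q0  q0  q1 
   q1   q0  q2  q1 
   q2   q3  q4  q3 
 * q3   q5  q2  q5 
 * q4   q3  q4  q3 
   q5   q5  q2  q5 
(> = start, * = accepting)

start=q0 accept=q3,q4 q0-a->q0 q0-b->q0 q0-c->q1 q1-a->q0 q1-b->q2 q1-c->q1 q2-a->q3 q2-b->q4 q2-c->q3 q3-a->q5 q3-b->q2 q3-c->q5 q4-a->q3 q4-b->q4 q4-c->q3 q5-a->q5 q5-b->q2 q5-c->q5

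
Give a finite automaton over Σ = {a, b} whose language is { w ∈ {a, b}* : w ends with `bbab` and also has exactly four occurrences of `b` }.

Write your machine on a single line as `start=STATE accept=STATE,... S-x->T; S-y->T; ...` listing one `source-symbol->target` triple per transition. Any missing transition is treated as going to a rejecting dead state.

start=q0; accept=q6; q0-a->q0; q0-b->q1; q1-a->q1; q1-b->q2; q2-a->q3; q2-b->q4; q3-a->q3; q3-b->q3; q4-a->q5; q4-b->q3; q5-a->q3; q5-b->q6; q6-a->q3; q6-b->q3

Handle the two conditions separately and then intersect. The first has 5 states tracking how much of the suffix `bbab` has currently been matched; the second has 6 states tracking the count of `b`s, saturating at 5. A product state is a pair (one from each), accepting exactly when both do. Minimizing collapses redundant product states.
7 states suffice.
        a   b  
>  q0   q0  q1 
   q1   q1  q2 
   q2   q3  q4 
   q3   q3  q3 
   q4   q5  q3 
   q5   q3  q6 
 * q6   q3  q3 
(> = start, * = accepting)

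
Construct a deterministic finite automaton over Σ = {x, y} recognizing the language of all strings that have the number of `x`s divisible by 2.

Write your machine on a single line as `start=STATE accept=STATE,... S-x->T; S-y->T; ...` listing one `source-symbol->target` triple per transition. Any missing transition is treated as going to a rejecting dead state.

The only thing that matters is how many `x`s have appeared, reduced mod 2. Use one state per residue: A for 0, …, B for 1. Reading `x` moves to the next residue; anything else stays put. A is accepting.
A 2-state machine:
       x  y 
>* A   B  A 
   B   A  B 
(> = start, * = accepting)

start=A; accept=A; A-x->B; A-y->A; B-x->A; B-y->B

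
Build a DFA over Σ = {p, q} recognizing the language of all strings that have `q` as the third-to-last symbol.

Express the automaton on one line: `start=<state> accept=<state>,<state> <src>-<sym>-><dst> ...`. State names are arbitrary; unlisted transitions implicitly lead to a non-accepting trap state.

start=s0 accept=s11,s12,s13,s14 s0-p->s1 s0-q->s2 s1-p->s3 s1-q->s4 s2-p->s5 s2-q->s6 s3-p->s7 s3-q->s8 s4-p->s9 s4-q->s10 s5-p->s11 s5-q->s12 s6-p->s13 s6-q->s14 s7-p->s7 s7-q->s8 s8-p->s9 s8-q->s10 s9-p->s11 s9-q->s12 s10-p->s13 s10-q->s14 s11-p->s7 s11-q->s8 s12-p->s9 s12-q->s10 s13-p->s11 s13-q->s12 s14-p->s13 s14-q->s14

A DFA must remember the last 3 symbols (since which symbol is third-to-last isn't known until the input ends). Use one state per possible window of the last ≤3 symbols; accept from those whose window starts with `q`.
          p    q  
>  s0     s1   s2 
   s1     s3   s4 
   s2     s5   s6 
   s3     s7   s8 
   s4     s9  s10 
   s5    s11  s12 
   s6    s13  s14 
   s7     s7   s8 
   s8     s9  s10 
   s9    s11  s12 
   s10   s13  s14 
 * s11    s7   s8 
 * s12    s9  s10 
 * s13   s11  s12 
 * s14   s13  s14 
(> = start, * = accepting)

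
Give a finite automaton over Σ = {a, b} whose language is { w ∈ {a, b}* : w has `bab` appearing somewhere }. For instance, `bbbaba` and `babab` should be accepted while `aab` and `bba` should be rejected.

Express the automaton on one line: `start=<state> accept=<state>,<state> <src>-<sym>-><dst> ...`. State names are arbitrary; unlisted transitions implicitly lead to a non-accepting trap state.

start=S0 accept=S3 S0-a->S0 S0-b->S1 S1-a->S2 S1-b->S1 S2-a->S0 S2-b->S3 S3-a->S3 S3-b->S3

Track how much of `bab` has been matched so far: state S0 is no progress, S3 is the absorbing accept state reached once `bab` has occurred. Intermediate states record partial matches; on a mismatch, fall back to the longest reusable overlap.
A 4-state machine:
        a   b  
>  S0   S0  S1 
   S1   S2  S1 
   S2   S0  S3 
 * S3   S3  S3 
(> = start, * = accepting)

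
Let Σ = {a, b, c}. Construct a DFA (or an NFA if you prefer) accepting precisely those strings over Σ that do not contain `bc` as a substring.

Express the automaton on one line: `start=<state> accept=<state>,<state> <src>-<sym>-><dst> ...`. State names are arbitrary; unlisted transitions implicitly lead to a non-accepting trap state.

This is the complement of 'contains `bc`'. Use the same substring-matching states — S0 through S2 holding how much of `bc` has just been matched — but flip the accepting set: everything except the trap S2 accepts.
A 3-state machine:
        a   b   c  
>* S0   S0  S1  S0 
 * S1   S0  S1  S2 
   S2   S2  S2  S2 
(> = start, * = accepting)

start=S0 accept=S0,S1 S0-a->S0 S0-b->S1 S0-c->S0 S1-a->S0 S1-b->S1 S1-c->S2 S2-a->S2 S2-b->S2 S2-c->S2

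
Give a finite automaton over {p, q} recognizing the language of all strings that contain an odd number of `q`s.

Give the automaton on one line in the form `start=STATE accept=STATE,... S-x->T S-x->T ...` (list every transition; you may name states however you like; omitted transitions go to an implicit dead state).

start=s0 accept=s1 s0-p->s0 s0-q->s1 s1-p->s1 s1-q->s0

The only thing that matters is how many `q`s have appeared, reduced mod 2. Use one state per residue: s0 for 0, …, s1 for 1. Reading `q` moves to the next residue; anything else stays put. s1 is accepting.
2 states suffice.
        p   q  
>  s0   s0  s1 
 * s1   s1  s0 
(> = start, * = accepting)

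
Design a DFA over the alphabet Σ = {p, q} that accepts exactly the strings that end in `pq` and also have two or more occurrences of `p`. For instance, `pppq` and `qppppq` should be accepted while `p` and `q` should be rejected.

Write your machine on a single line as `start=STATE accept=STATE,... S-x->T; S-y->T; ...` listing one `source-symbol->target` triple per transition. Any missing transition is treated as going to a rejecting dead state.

start=S0; accept=S3; S0-p->S1; S0-q->S0; S1-p->S2; S1-q->S1; S2-p->S2; S2-q->S3; S3-p->S2; S3-q->S1

Handle the two conditions separately and then intersect. The first has 3 states tracking how much of the suffix `pq` has currently been matched; the second has 4 states tracking the count of `p`s, saturating at 3. A product state is a pair (one from each), accepting exactly when both do. Equivalent product states are then merged.
A 4-state machine:
        p   q  
>  S0   S1  S0 
   S1   S2  S1 
   S2   S2  S3 
 * S3   S2  S1 
(> = start, * = accepting)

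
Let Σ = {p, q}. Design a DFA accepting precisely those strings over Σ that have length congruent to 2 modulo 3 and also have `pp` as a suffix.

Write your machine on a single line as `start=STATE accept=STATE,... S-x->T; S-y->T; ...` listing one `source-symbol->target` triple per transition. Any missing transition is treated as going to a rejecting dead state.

start=s0; accept=s3; s0-p->s1; s0-q->s2; s1-p->s3; s1-q->s4; s2-p->s4; s2-q->s4; s3-p->s0; s3-q->s0; s4-p->s0; s4-q->s0

Build one automaton per condition and run them in lockstep. The first has 3 states tracking the input length modulo 3; the second has 3 states tracking how much of the suffix `pp` has currently been matched. A product state is a pair (one from each), accepting exactly when both do. After merging equivalent states the machine shrinks.
        p   q  
>  s0   s1  s2 
   s1   s3  s4 
   s2   s4  s4 
 * s3   s0  s0 
   s4   s0  s0 
(> = start, * = accepting)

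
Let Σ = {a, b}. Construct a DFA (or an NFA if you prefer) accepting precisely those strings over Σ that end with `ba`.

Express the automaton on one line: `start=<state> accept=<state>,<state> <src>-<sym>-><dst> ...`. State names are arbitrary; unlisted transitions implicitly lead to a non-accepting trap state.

start=s0 accept=s2 s0-a->s0 s0-b->s1 s1-a->s2 s1-b->s1 s2-a->s0 s2-b->s1

Remember how much of `ba` the current input suffix matches. State s0 means no match yet; s1 means the last symbol is `b`; s2 means the last 2 symbols are `ba`. Only s2 accepts. On a mismatch, fall back to the longest proper suffix that is still a prefix of `ba`.
3 states suffice.
        a   b  
>  s0   s0  s1 
   s1   s2  s1 
 * s2   s0  s1 
(> = start, * = accepting)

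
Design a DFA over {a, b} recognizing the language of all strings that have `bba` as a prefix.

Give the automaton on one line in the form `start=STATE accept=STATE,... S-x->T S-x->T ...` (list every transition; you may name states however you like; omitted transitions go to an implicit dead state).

start=s0 accept=s3 s0-a->s4 s0-b->s1 s1-a->s4 s1-b->s2 s2-a->s3 s2-b->s4 s3-a->s3 s3-b->s3 s4-a->s4 s4-b->s4

Check the first 3 symbols one by one: s0 through s2 record how many have matched `bba` so far; any wrong symbol goes to the dead state s4. After all 3 match we enter the accepting sink s3.
        a   b  
>  s0   s4  s1 
   s1   s4  s2 
   s2   s3  s4 
 * s3   s3  s3 
   s4   s4  s4 
(> = start, * = accepting)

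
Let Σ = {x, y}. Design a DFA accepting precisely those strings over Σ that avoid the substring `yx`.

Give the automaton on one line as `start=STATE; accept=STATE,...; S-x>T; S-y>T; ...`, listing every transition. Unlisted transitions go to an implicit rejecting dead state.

start=q0; accept=q0,q1; q0-x>q0; q0-y>q1; q1-x>q2; q1-y>q1; q2-x>q2; q2-y>q2

This is the complement of 'contains `yx`'. Use the same substring-matching states — q0 through q2 holding how much of `yx` has just been matched — but flip the accepting set: everything except the trap q2 accepts.
3 states suffice.
        x   y  
>* q0   q0  q1 
 * q1   q2  q1 
   q2   q2  q2 
(> = start, * = accepting)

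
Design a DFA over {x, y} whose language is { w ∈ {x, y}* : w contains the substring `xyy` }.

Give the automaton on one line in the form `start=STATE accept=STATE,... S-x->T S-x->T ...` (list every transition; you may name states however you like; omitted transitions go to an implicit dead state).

start=s0 accept=s3 s0-x->s1 s0-y->s0 s1-x->s1 s1-y->s2 s2-x->s1 s2-y->s3 s3-x->s3 s3-y->s3

States s0..s2 record the length of the longest prefix of `xyy` that matches the current input suffix. Reaching s3 means `xyy` has been seen, and we stay there forever. Accept from s3.
4 states suffice.
        x   y  
>  s0   s1  s0 
   s1   s1  s2 
   s2   s1  s3 
 * s3   s3  s3 
(> = start, * = accepting)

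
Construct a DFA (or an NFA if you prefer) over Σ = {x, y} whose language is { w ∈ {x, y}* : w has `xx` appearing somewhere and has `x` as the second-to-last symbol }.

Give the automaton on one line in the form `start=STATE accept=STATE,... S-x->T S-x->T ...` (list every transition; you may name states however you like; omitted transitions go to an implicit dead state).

start=q0 accept=q2,q3 q0-x->q1 q0-y->q0 q1-x->q2 q1-y->q0 q2-x->q2 q2-y->q3 q3-x->q4 q3-y->q5 q4-x->q2 q4-y->q3 q5-x->q4 q5-y->q5

Build one automaton per condition and run them in lockstep. One (3 states) tracks whether and how much of `xx` has been seen; the other (7 states) tracks the last 2 symbols read. Each combined state is a pair, one component from each; accept when both components accept. Equivalent product states are then merged.
A 6-state machine:
        x   y  
>  q0   q1  q0 
   q1   q2  q0 
 * q2   q2  q3 
 * q3   q4  q5 
   q4   q2  q3 
   q5   q4  q5 
(> = start, * = accepting)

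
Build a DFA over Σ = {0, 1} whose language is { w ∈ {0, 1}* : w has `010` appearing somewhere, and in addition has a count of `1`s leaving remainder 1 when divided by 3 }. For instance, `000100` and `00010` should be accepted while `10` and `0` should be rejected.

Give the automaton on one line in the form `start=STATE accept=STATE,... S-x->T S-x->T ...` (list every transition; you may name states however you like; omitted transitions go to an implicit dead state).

Build one automaton per condition and run them in lockstep. One (4 states) tracks whether and how much of `010` has been seen; the other (3 states) tracks the count of `1`s modulo 3. Each combined state is a pair, one component from each; accept when both components accept.
       0  1 
>  A   B  C 
   B   B  D 
   C   E  F 
   D   G  F 
   E   E  H 
   F   I  A 
 * G   G  J 
   H   J  A 
   I   I  K 
   J   J  L 
   K   L  C 
   L   L  G 
(> = start, * = accepting)

start=A accept=G A-0->B A-1->C B-0->B B-1->D C-0->E C-1->F D-0->G D-1->F E-0->E E-1->H F-0->I F-1->A G-0->G G-1->J H-0->J H-1->A I-0->I I-1->K J-0->J J-1->L K-0->L K-1->C L-0->L L-1->G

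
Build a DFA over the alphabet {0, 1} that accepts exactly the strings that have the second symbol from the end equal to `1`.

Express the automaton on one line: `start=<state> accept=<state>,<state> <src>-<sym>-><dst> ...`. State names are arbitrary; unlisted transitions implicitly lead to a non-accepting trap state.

Because acceptance depends on a position counted from the end, the machine has to buffer the most recent 2 symbols. Make each state the string of the last up-to-2 symbols read; on input `x` shift the window left and append `x`. Accept when the buffered window has length 2 and begins with `1`.
7 states suffice.
        0   1  
>  q0   q1  q2 
   q1   q3  q4 
   q2   q5  q6 
   q3   q3  q4 
   q4   q5  q6 
 * q5   q3  q4 
 * q6   q5  q6 
(> = start, * = accepting)

start=q0 accept=q5,q6 q0-0->q1 q0-1->q2 q1-0->q3 q1-1->q4 q2-0->q5 q2-1->q6 q3-0->q3 q3-1->q4 q4-0->q5 q4-1->q6 q5-0->q3 q5-1->q4 q6-0->q5 q6-1->q6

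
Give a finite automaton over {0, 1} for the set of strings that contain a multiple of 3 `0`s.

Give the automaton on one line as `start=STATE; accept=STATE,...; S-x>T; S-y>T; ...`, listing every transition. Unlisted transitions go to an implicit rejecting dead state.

start=q0; accept=q0; q0-0>q1; q0-1>q0; q1-0>q2; q1-1>q1; q2-0>q0; q2-1>q2

The only thing that matters is how many `0`s have appeared, reduced mod 3. Use one state per residue: q0 for 0, …, q2 for 2. Reading `0` moves to the next residue; anything else stays put. q0 is accepting.
3 states suffice.
        0   1  
>* q0   q1  q0 
   q1   q2  q1 
   q2   q0  q2 
(> = start, * = accepting)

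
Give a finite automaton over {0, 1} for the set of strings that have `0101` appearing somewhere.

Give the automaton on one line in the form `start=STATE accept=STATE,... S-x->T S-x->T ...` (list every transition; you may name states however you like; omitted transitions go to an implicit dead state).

States S0..S3 record the length of the longest prefix of `0101` that matches the current input suffix. Reaching S4 means `0101` has been seen, and we stay there forever. Accept from S4.
5 states suffice.
        0   1  
>  S0   S1  S0 
   S1   S1  S2 
   S2   S3  S0 
   S3   S1  S4 
 * S4   S4  S4 
(> = start, * = accepting)

start=S0 accept=S4 S0-0->S1 S0-1->S0 S1-0->S1 S1-1->S2 S2-0->S3 S2-1->S0 S3-0->S1 S3-1->S4 S4-0->S4 S4-1->S4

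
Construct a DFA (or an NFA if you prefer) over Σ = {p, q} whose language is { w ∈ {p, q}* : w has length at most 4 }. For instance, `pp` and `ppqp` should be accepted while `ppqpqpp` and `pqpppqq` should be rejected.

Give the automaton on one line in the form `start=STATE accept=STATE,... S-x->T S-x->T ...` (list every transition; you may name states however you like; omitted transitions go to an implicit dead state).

start=A accept=A,B,C,D,E A-p->B A-q->B B-p->C B-q->C C-p->D C-q->D D-p->E D-q->E E-p->F E-q->F F-p->F F-q->F

Count input length up to 5: every symbol moves from A toward F, which means 'more than 4' and absorbs. Accept from {A, B, C, D, E}.
With 6 states:
       p  q 
>* A   B  B 
 * B   C  C 
 * C   D  D 
 * D   E  E 
 * E   F  F 
   F   F  F 
(> = start, * = accepting)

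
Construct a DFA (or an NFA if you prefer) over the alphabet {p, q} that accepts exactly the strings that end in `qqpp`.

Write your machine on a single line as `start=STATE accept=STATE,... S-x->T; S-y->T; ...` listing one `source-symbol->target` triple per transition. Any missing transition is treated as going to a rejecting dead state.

start=s0; accept=s4; s0-p->s0; s0-q->s1; s1-p->s0; s1-q->s2; s2-p->s3; s2-q->s2; s3-p->s4; s3-q->s1; s4-p->s0; s4-q->s1

Remember how much of `qqpp` the current input suffix matches. State s0 means no match yet; s1 means the last symbol is `q`; s2 means the last 2 symbols are `qq`; s3 means the last 3 symbols are `qqp`; s4 means the last 4 symbols are `qqpp`. Only s4 accepts. On a mismatch, fall back to the longest proper suffix that is still a prefix of `qqpp`.
        p   q  
>  s0   s0  s1 
   s1   s0  s2 
   s2   s3  s2 
   s3   s4  s1 
 * s4   s0  s1 
(> = start, * = accepting)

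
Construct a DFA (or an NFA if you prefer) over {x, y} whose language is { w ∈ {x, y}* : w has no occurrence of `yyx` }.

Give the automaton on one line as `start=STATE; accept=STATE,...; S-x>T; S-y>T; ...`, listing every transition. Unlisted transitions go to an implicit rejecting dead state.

This is the complement of 'contains `yyx`'. Use the same substring-matching states — q0 through q3 holding how much of `yyx` has just been matched — but flip the accepting set: everything except the trap q3 accepts.
        x   y  
>* q0   q0  q1 
 * q1   q0  q2 
 * q2   q3  q2 
   q3   q3  q3 
(> = start, * = accepting)

start=q0; accept=q0,q1,q2; q0-x>q0; q0-y>q1; q1-x>q0; q1-y>q2; q2-x>q3; q2-y>q2; q3-x>q3; q3-y>q3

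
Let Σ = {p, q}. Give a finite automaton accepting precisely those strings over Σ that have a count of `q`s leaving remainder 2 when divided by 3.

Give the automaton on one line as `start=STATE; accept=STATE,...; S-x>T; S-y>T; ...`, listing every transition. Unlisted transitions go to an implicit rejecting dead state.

The only thing that matters is how many `q`s have appeared, reduced mod 3. Use one state per residue: A for 0, …, C for 2. Reading `q` moves to the next residue; anything else stays put. C is accepting.
With 3 states:
       p  q 
>  A   A  B 
   B   B  C 
 * C   C  A 
(> = start, * = accepting)

start=A; accept=C; A-p>A; A-q>B; B-p>B; B-q>C; C-p>C; C-q>A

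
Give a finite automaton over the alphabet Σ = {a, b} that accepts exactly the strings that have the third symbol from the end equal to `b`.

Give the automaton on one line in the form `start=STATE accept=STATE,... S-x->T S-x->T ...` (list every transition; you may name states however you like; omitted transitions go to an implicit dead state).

Because acceptance depends on a position counted from the end, the machine has to buffer the most recent 3 symbols. Make each state the string of the last up-to-3 symbols read; on input `x` shift the window left and append `x`. Accept when the buffered window has length 3 and begins with `b`.
          a    b  
>  s0     s1   s2 
   s1     s3   s4 
   s2     s5   s6 
   s3     s7   s8 
   s4     s9  s10 
   s5    s11  s12 
   s6    s13  s14 
   s7     s7   s8 
   s8     s9  s10 
   s9    s11  s12 
   s10   s13  s14 
 * s11    s7   s8 
 * s12    s9  s10 
 * s13   s11  s12 
 * s14   s13  s14 
(> = start, * = accepting)

start=s0 accept=s11,s12,s13,s14 s0-a->s1 s0-b->s2 s1-a->s3 s1-b->s4 s2-a->s5 s2-b->s6 s3-a->s7 s3-b->s8 s4-a->s9 s4-b->s10 s5-a->s11 s5-b->s12 s6-a->s13 s6-b->s14 s7-a->s7 s7-b->s8 s8-a->s9 s8-b->s10 s9-a->s11 s9-b->s12 s10-a->s13 s10-b->s14 s11-a->s7 s11-b->s8 s12-a->s9 s12-b->s10 s13-a->s11 s13-b->s12 s14-a->s13 s14-b->s14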